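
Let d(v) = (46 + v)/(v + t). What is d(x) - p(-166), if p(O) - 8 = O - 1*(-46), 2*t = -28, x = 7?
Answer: 731/7 ≈ 104.43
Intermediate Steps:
t = -14 (t = (½)*(-28) = -14)
d(v) = (46 + v)/(-14 + v) (d(v) = (46 + v)/(v - 14) = (46 + v)/(-14 + v))
p(O) = 54 + O (p(O) = 8 + (O - 1*(-46)) = 8 + (O + 46) = 8 + (46 + O) = 54 + O)
d(x) - p(-166) = (46 + 7)/(-14 + 7) - (54 - 166) = 53/(-7) - 1*(-112) = -⅐*53 + 112 = -53/7 + 112 = 731/7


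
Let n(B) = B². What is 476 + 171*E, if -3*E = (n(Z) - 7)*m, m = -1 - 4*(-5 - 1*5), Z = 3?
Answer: -3970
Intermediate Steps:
m = 39 (m = -1 - 4*(-5 - 5) = -1 - 4*(-10) = -1 + 40 = 39)
E = -26 (E = -(3² - 7)*39/3 = -(9 - 7)*39/3 = -2*39/3 = -⅓*78 = -26)
476 + 171*E = 476 + 171*(-26) = 476 - 4446 = -3970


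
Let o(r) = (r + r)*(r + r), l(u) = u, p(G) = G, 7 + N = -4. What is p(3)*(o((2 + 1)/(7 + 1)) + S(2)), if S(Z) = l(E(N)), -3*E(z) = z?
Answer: 203/16 ≈ 12.688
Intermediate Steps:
N = -11 (N = -7 - 4 = -11)
E(z) = -z/3
S(Z) = 11/3 (S(Z) = -⅓*(-11) = 11/3)
o(r) = 4*r² (o(r) = (2*r)*(2*r) = 4*r²)
p(3)*(o((2 + 1)/(7 + 1)) + S(2)) = 3*(4*((2 + 1)/(7 + 1))² + 11/3) = 3*(4*(3/8)² + 11/3) = 3*(4*(9/64) + 11/3) = 3*(9/16 + 11/3) = 3*(203/48) = 203/16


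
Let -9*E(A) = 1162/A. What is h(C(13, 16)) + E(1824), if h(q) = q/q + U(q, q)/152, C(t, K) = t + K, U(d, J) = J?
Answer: 9193/8208 ≈ 1.1200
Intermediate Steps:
E(A) = -1162/(9*A)
C(t, K) = K + t
h(q) = 1 + q/152 (h(q) = q/q + q/152 = 1 + q*(1/152) = 1 + q/152)
h(C(13, 16)) + E(1824) = (1 + (16 + 13)/152) - 1162/9/1824 = (1 + (1/152)*29) - 1162/9*1/1824 = (1 + 29/152) - 581/8208 = 181/152 - 581/8208 = 9193/8208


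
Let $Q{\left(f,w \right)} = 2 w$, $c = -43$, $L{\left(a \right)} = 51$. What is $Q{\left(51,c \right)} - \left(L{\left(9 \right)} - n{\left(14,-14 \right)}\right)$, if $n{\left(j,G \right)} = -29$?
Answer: $-166$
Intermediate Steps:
$Q{\left(51,c \right)} - \left(L{\left(9 \right)} - n{\left(14,-14 \right)}\right) = 2 \left(-43\right) - \left(51 - -29\right) = -86 - \left(51 + 29\right) = -86 - 80 = -166$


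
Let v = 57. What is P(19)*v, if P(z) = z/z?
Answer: 57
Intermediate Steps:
P(z) = 1
P(19)*v = 1*57 = 57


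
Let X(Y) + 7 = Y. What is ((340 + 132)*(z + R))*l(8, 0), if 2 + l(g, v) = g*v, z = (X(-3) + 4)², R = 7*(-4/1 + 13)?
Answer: -93456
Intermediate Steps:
X(Y) = -7 + Y
R = 63 (R = 7*(-4*1 + 13) = 7*(-4 + 13) = 7*9 = 63)
z = 36 (z = ((-7 - 3) + 4)² = (-10 + 4)² = (-6)² = 36)
l(g, v) = -2 + g*v
((340 + 132)*(z + R))*l(8, 0) = ((340 + 132)*(36 + 63))*(-2 + 8*0) = (472*99)*(-2 + 0) = 46728*(-2) = -93456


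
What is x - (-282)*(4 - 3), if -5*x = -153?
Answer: 1563/5 ≈ 312.60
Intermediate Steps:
x = 153/5 (x = -1/5*(-153) = 153/5 ≈ 30.600)
x - (-282)*(4 - 3) = 153/5 - (-282)*(4 - 3) = 153/5 - (-282) = 153/5 - 141*(-2) = 153/5 + 282 = 1563/5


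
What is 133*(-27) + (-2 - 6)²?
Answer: -3527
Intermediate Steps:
133*(-27) + (-2 - 6)² = -3591 + (-8)² = -3591 + 64 = -3527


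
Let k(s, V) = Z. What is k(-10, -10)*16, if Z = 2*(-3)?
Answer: -96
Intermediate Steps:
Z = -6
k(s, V) = -6
k(-10, -10)*16 = -6*16 = -96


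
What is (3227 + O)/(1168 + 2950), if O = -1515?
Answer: 856/2059 ≈ 0.41574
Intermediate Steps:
(3227 + O)/(1168 + 2950) = (3227 - 1515)/(1168 + 2950) = 1712/4118 = 1712*(1/4118) = 856/2059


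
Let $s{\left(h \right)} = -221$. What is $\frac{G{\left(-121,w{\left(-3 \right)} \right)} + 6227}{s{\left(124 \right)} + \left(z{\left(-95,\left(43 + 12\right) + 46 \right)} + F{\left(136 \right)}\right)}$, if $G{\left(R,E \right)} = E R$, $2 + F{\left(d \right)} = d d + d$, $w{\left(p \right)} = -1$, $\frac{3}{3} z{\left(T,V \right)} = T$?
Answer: $\frac{3174}{9157} \approx 0.34662$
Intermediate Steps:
$z{\left(T,V \right)} = T$
$F{\left(d \right)} = -2 + d + d^{2}$ ($F{\left(d \right)} = -2 + \left(d d + d\right) = -2 + \left(d^{2} + d\right) = -2 + \left(d + d^{2}\right) = -2 + d + d^{2}$)
$\frac{G{\left(-121,w{\left(-3 \right)} \right)} + 6227}{s{\left(124 \right)} + \left(z{\left(-95,\left(43 + 12\right) + 46 \right)} + F{\left(136 \right)}\right)} = \frac{\left(-1\right) \left(-121\right) + 6227}{-221 + \left(-95 + \left(-2 + 136 + 136^{2}\right)\right)} = \frac{121 + 6227}{-221 + \left(-95 + \left(-2 + 136 + 18496\right)\right)} = \frac{6348}{-221 + \left(-95 + 18630\right)} = \frac{6348}{-221 + 18535} = \frac{6348}{18314} = 6348 \cdot \frac{1}{18314} = \frac{3174}{9157}$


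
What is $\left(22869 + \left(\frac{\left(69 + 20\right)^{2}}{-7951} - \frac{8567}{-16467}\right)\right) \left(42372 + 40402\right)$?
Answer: $\frac{247838240417330042}{130929117} \approx 1.8929 \cdot 10^{9}$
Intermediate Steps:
$\left(22869 + \left(\frac{\left(69 + 20\right)^{2}}{-7951} - \frac{8567}{-16467}\right)\right) \left(42372 + 40402\right) = \left(22869 + \left(89^{2} \left(- \frac{1}{7951}\right) - - \frac{8567}{16467}\right)\right) 82774 = \left(22869 + \left(7921 \left(- \frac{1}{7951}\right) + \frac{8567}{16467}\right)\right) 82774 = \left(22869 + \left(- \frac{7921}{7951} + \frac{8567}{16467}\right)\right) 82774 = \left(22869 - \frac{62318890}{130929117}\right) 82774 = \frac{2994155657783}{130929117} \cdot 82774 = \frac{247838240417330042}{130929117}$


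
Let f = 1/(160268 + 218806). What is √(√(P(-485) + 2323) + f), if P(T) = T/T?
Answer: √(379074 + 287394194952*√581)/379074 ≈ 6.9432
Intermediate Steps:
f = 1/379074 ≈ 2.6380e-6
P(T) = 1
√(√(P(-485) + 2323) + f) = √(√(1 + 2323) + 1/379074) = √(√2324 + 1/379074) = √(2*√581 + 1/379074) = √(1/379074 + 2*√581)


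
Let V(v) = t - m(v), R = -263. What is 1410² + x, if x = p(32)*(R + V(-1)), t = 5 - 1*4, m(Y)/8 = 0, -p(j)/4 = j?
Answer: 2021636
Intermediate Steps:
p(j) = -4*j
m(Y) = 0 (m(Y) = 8*0 = 0)
t = 1 (t = 5 - 4 = 1)
V(v) = 1 (V(v) = 1 - 1*0 = 1 + 0 = 1)
x = 33536 (x = (-4*32)*(-263 + 1) = -128*(-262) = 33536)
1410² + x = 1410² + 33536 = 1988100 + 33536 = 2021636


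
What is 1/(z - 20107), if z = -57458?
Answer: -1/77565 ≈ -1.2892e-5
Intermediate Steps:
1/(z - 20107) = 1/(-57458 - 20107) = 1/(-77565) = -1/77565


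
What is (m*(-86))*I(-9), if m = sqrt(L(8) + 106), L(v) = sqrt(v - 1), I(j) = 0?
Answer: 0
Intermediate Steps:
L(v) = sqrt(-1 + v)
m = sqrt(106 + sqrt(7)) (m = sqrt(sqrt(-1 + 8) + 106) = sqrt(sqrt(7) + 106) = sqrt(106 + sqrt(7)) ≈ 10.423)
(m*(-86))*I(-9) = (sqrt(106 + sqrt(7))*(-86))*0 = -86*sqrt(106 + sqrt(7))*0 = 0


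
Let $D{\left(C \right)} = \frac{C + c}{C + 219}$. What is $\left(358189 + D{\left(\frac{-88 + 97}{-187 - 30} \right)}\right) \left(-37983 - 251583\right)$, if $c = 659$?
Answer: $- \frac{821360480991540}{7919} \approx -1.0372 \cdot 10^{11}$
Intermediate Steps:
$D{\left(C \right)} = \frac{659 + C}{219 + C}$ ($D{\left(C \right)} = \frac{C + 659}{C + 219} = \frac{659 + C}{219 + C}$)
$\left(358189 + D{\left(\frac{-88 + 97}{-187 - 30} \right)}\right) \left(-37983 - 251583\right) = \left(358189 + \frac{659 + \frac{-88 + 97}{-187 - 30}}{219 + \frac{-88 + 97}{-187 - 30}}\right) \left(-37983 - 251583\right) = \left(358189 + \frac{659 + \frac{9}{-217}}{219 + \frac{9}{-217}}\right) \left(-289566\right) = \left(358189 + \frac{659 + 9 \left(- \frac{1}{217}\right)}{219 + 9 \left(- \frac{1}{217}\right)}\right) \left(-289566\right) = \left(358189 + \frac{659 - \frac{9}{217}}{219 - \frac{9}{217}}\right) \left(-289566\right) = \left(358189 + \frac{1}{\frac{47514}{217}} \cdot \frac{142994}{217}\right) \left(-289566\right) = \left(358189 + \frac{217}{47514} \cdot \frac{142994}{217}\right) \left(-289566\right) = \left(358189 + \frac{71497}{23757}\right) \left(-289566\right) = \frac{8509567570}{23757} \left(-289566\right) = - \frac{821360480991540}{7919}$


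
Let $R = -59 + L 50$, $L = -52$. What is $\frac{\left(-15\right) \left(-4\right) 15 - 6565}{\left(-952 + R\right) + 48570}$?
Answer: $- \frac{5665}{44959} \approx -0.126$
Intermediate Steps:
$R = -2659$ ($R = -59 - 2600 = -2659$)
$\frac{\left(-15\right) \left(-4\right) 15 - 6565}{\left(-952 + R\right) + 48570} = \frac{\left(-15\right) \left(-4\right) 15 - 6565}{\left(-952 - 2659\right) + 48570} = \frac{60 \cdot 15 - 6565}{-3611 + 48570} = \frac{900 - 6565}{44959} = \left(-5665\right) \frac{1}{44959} = - \frac{5665}{44959}$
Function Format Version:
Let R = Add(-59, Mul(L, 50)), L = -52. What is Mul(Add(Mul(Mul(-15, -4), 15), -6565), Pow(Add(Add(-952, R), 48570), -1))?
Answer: Rational(-5665, 44959) ≈ -0.12600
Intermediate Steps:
R = -2659 (R = Add(-59, Mul(-52, 50)) = Add(-59, -2600) = -2659)
Mul(Add(Mul(Mul(-15, -4), 15), -6565), Pow(Add(Add(-952, R), 48570), -1)) = Mul(Add(Mul(Mul(-15, -4), 15), -6565), Pow(Add(Add(-952, -2659), 48570), -1)) = Mul(Add(Mul(60, 15), -6565), Pow(Add(-3611, 48570), -1)) = Mul(Add(900, -6565), Pow(44959, -1)) = Mul(-5665, Rational(1, 44959)) = Rational(-5665, 44959)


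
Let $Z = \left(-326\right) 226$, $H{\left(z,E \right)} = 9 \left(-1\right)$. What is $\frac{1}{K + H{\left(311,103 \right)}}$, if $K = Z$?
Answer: $- \frac{1}{73685} \approx -1.3571 \cdot 10^{-5}$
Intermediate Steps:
$H{\left(z,E \right)} = -9$
$Z = -73676$
$K = -73676$
$\frac{1}{K + H{\left(311,103 \right)}} = \frac{1}{-73676 - 9} = \frac{1}{-73685} = - \frac{1}{73685}$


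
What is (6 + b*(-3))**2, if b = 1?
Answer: 9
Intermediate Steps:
(6 + b*(-3))**2 = (6 + 1*(-3))**2 = (6 - 3)**2 = 3**2 = 9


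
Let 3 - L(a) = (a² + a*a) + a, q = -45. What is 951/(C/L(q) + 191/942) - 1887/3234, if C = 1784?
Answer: -2788873301/712558 ≈ -3913.9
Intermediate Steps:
L(a) = 3 - a - 2*a² (L(a) = 3 - ((a² + a*a) + a) = 3 - ((a² + a²) + a) = 3 - (2*a² + a) = 3 - (a + 2*a²) = 3 + (-a - 2*a²) = 3 - a - 2*a²)
951/(C/L(q) + 191/942) - 1887/3234 = 951/(1784/(3 - 1*(-45) - 2*(-45)²) + 191/942) - 1887/3234 = 951/(1784/(3 + 45 - 2*2025) + 191*(1/942)) - 1887*1/3234 = 951/(1784/(3 + 45 - 4050) + 191/942) - 629/1078 = 951/(1784/(-4002) + 191/942) - 629/1078 = 951/(1784*(-1/4002) + 191/942) - 629/1078 = 951/(-892/2001 + 191/942) - 629/1078 = 951/(-50897/209438) - 629/1078 = 951*(-209438/50897) - 629/1078 = -199175538/50897 - 629/1078 = -2788873301/712558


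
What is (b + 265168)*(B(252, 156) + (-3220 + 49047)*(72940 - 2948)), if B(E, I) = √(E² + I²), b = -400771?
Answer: -434949793440552 - 1627236*√610 ≈ -4.3495e+14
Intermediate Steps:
(b + 265168)*(B(252, 156) + (-3220 + 49047)*(72940 - 2948)) = (-400771 + 265168)*(√(252² + 156²) + (-3220 + 49047)*(72940 - 2948)) = -135603*(√(63504 + 24336) + 45827*69992) = -135603*(√87840 + 3207523384) = -135603*(12*√610 + 3207523384) = -135603*(3207523384 + 12*√610) = -434949793440552 - 1627236*√610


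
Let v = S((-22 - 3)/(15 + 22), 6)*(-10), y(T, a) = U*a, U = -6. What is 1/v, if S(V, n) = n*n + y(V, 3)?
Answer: -1/180 ≈ -0.0055556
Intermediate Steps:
y(T, a) = -6*a
S(V, n) = -18 + n**2 (S(V, n) = n*n - 6*3 = n**2 - 18 = -18 + n**2)
v = -180 (v = (-18 + 6**2)*(-10) = (-18 + 36)*(-10) = 18*(-10) = -180)
1/v = 1/(-180) = -1/180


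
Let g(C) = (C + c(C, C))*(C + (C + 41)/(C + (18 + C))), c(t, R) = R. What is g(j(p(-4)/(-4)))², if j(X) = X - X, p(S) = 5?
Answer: 0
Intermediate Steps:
j(X) = 0
g(C) = 2*C*(C + (41 + C)/(18 + 2*C)) (g(C) = (C + C)*(C + (C + 41)/(C + (18 + C))) = (2*C)*(C + (41 + C)/(18 + 2*C)) = 2*C*(C + (41 + C)/(18 + 2*C)))
g(j(p(-4)/(-4)))² = (0*(41 + 2*0² + 19*0)/(9 + 0))² = (0*(41 + 2*0 + 0)/9)² = (0*(⅑)*(41 + 0 + 0))² = (0*(⅑)*41)² = 0² = 0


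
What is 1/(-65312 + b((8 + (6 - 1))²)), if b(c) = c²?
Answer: -1/36751 ≈ -2.7210e-5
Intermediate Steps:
1/(-65312 + b((8 + (6 - 1))²)) = 1/(-65312 + ((8 + (6 - 1))²)²) = 1/(-65312 + ((8 + 5)²)²) = 1/(-65312 + (13²)²) = 1/(-65312 + 169²) = 1/(-65312 + 28561) = 1/(-36751) = -1/36751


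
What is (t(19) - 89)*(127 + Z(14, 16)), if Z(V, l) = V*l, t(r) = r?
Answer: -24570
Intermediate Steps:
(t(19) - 89)*(127 + Z(14, 16)) = (19 - 89)*(127 + 14*16) = -70*(127 + 224) = -70*351 = -24570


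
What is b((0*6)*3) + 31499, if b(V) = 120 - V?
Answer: 31619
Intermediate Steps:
b((0*6)*3) + 31499 = (120 - 0*6*3) + 31499 = (120 - 0*3) + 31499 = (120 - 1*0) + 31499 = (120 + 0) + 31499 = 120 + 31499 = 31619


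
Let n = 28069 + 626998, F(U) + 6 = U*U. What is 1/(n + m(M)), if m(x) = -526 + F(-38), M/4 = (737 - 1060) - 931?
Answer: 1/655979 ≈ 1.5244e-6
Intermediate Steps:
F(U) = -6 + U² (F(U) = -6 + U*U = -6 + U²)
M = -5016 (M = 4*((737 - 1060) - 931) = 4*(-323 - 931) = 4*(-1254) = -5016)
n = 655067
m(x) = 912 (m(x) = -526 + (-6 + (-38)²) = -526 + (-6 + 1444) = -526 + 1438 = 912)
1/(n + m(M)) = 1/(655067 + 912) = 1/655979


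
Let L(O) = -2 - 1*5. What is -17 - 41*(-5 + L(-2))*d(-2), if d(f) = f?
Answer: -1001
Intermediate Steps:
L(O) = -7 (L(O) = -2 - 5 = -7)
-17 - 41*(-5 + L(-2))*d(-2) = -17 - 41*(-5 - 7)*(-2) = -17 - (-492)*(-2) = -17 - 41*24 = -17 - 984 = -1001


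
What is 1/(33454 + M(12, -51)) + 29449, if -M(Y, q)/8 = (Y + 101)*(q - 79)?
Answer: 4446033327/150974 ≈ 29449.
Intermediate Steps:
M(Y, q) = -8*(-79 + q)*(101 + Y) (M(Y, q) = -8*(Y + 101)*(q - 79) = -8*(101 + Y)*(-79 + q) = -8*(-79 + q)*(101 + Y))
1/(33454 + M(12, -51)) + 29449 = 1/(33454 + (63832 - 808*(-51) + 632*12 - 8*12*(-51))) + 29449 = 1/(33454 + (63832 + 41208 + 7584 + 4896)) + 29449 = 1/(33454 + 117520) + 29449 = 1/150974 + 29449 = 4446033327/150974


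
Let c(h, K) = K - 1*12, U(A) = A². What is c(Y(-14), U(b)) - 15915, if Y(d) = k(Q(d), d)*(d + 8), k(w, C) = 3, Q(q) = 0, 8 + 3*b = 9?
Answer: -143342/9 ≈ -15927.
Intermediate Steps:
b = ⅓ (b = -8/3 + (⅓)*9 = -8/3 + 3 = ⅓ ≈ 0.33333)
Y(d) = 24 + 3*d (Y(d) = 3*(d + 8) = 3*(8 + d) = 24 + 3*d)
c(h, K) = -12 + K (c(h, K) = K - 12 = -12 + K)
c(Y(-14), U(b)) - 15915 = (-12 + (⅓)²) - 15915 = (-12 + ⅑) - 15915 = -107/9 - 15915 = -143342/9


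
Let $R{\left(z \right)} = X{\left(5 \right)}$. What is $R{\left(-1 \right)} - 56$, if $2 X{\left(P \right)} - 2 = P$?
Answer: $- \frac{105}{2} \approx -52.5$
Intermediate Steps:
$X{\left(P \right)} = 1 + \frac{P}{2}$
$R{\left(z \right)} = \frac{7}{2}$ ($R{\left(z \right)} = 1 + \frac{1}{2} \cdot 5 = 1 + \frac{5}{2} = \frac{7}{2}$)
$R{\left(-1 \right)} - 56 = \frac{7}{2} - 56 = - \frac{105}{2}$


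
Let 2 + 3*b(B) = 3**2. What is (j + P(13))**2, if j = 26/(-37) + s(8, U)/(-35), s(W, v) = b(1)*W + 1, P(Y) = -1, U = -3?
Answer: 77404804/15093225 ≈ 5.1284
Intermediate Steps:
b(B) = 7/3 (b(B) = -2/3 + (1/3)*3**2 = -2/3 + (1/3)*9 = -2/3 + 3 = 7/3)
s(W, v) = 1 + 7*W/3 (s(W, v) = 7*W/3 + 1 = 1 + 7*W/3)
j = -4913/3885 (j = 26/(-37) + (1 + (7/3)*8)/(-35) = 26*(-1/37) + (1 + 56/3)*(-1/35) = -26/37 + (59/3)*(-1/35) = -26/37 - 59/105 = -4913/3885 ≈ -1.2646)
(j + P(13))**2 = (-4913/3885 - 1)**2 = (-8798/3885)**2 = 77404804/15093225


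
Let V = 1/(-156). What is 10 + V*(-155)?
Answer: 1715/156 ≈ 10.994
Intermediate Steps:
V = -1/156 ≈ -0.0064103
10 + V*(-155) = 10 - 1/156*(-155) = 10 + 155/156 = 1715/156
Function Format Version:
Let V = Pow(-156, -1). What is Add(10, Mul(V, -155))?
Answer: Rational(1715, 156) ≈ 10.994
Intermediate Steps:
V = Rational(-1, 156) ≈ -0.0064103
Add(10, Mul(V, -155)) = Add(10, Mul(Rational(-1, 156), -155)) = Add(10, Rational(155, 156)) = Rational(1715, 156)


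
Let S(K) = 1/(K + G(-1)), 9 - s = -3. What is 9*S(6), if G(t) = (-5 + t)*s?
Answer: -3/22 ≈ -0.13636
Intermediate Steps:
s = 12 (s = 9 - 1*(-3) = 9 + 3 = 12)
G(t) = -60 + 12*t (G(t) = (-5 + t)*12 = -60 + 12*t)
S(K) = 1/(-72 + K) (S(K) = 1/(K + (-60 + 12*(-1))) = 1/(K + (-60 - 12)) = 1/(K - 72) = 1/(-72 + K))
9*S(6) = 9/(-72 + 6) = 9/(-66) = 9*(-1/66) = -3/22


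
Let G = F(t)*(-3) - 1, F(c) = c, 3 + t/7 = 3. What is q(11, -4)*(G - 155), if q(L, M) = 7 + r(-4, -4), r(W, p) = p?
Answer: -468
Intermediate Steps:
t = 0 (t = -21 + 7*3 = -21 + 21 = 0)
q(L, M) = 3 (q(L, M) = 7 - 4 = 3)
G = -1 (G = 0*(-3) - 1 = 0 - 1 = -1)
q(11, -4)*(G - 155) = 3*(-1 - 155) = 3*(-156) = -468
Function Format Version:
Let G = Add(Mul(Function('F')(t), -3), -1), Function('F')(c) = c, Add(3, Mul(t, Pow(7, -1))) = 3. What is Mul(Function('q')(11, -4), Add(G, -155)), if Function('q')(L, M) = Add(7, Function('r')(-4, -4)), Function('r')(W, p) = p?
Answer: -468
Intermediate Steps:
t = 0 (t = Add(-21, Mul(7, 3)) = Add(-21, 21) = 0)
Function('q')(L, M) = 3 (Function('q')(L, M) = Add(7, -4) = 3)
G = -1 (G = Add(Mul(0, -3), -1) = Add(0, -1) = -1)
Mul(Function('q')(11, -4), Add(G, -155)) = Mul(3, Add(-1, -155)) = Mul(3, -156) = -468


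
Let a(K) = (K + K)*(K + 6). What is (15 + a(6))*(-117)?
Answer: -18603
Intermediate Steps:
a(K) = 2*K*(6 + K) (a(K) = (2*K)*(6 + K) = 2*K*(6 + K))
(15 + a(6))*(-117) = (15 + 2*6*(6 + 6))*(-117) = (15 + 2*6*12)*(-117) = (15 + 144)*(-117) = 159*(-117) = -18603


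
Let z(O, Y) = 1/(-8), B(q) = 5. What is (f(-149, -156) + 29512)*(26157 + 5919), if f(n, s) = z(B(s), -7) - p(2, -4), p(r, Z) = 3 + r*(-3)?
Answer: 1893438261/2 ≈ 9.4672e+8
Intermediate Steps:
p(r, Z) = 3 - 3*r
z(O, Y) = -1/8
f(n, s) = 23/8 (f(n, s) = -1/8 - (3 - 3*2) = -1/8 - (3 - 6) = -1/8 - 1*(-3) = -1/8 + 3 = 23/8)
(f(-149, -156) + 29512)*(26157 + 5919) = (23/8 + 29512)*(26157 + 5919) = (236119/8)*32076 = 1893438261/2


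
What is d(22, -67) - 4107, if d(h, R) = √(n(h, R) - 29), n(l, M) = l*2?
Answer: -4107 + √15 ≈ -4103.1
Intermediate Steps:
n(l, M) = 2*l
d(h, R) = √(-29 + 2*h) (d(h, R) = √(2*h - 29) = √(-29 + 2*h))
d(22, -67) - 4107 = √(-29 + 2*22) - 4107 = √(-29 + 44) - 4107 = √15 - 4107 = -4107 + √15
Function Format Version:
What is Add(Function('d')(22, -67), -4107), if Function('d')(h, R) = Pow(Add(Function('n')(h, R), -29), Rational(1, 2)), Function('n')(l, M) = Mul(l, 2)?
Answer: Add(-4107, Pow(15, Rational(1, 2))) ≈ -4103.1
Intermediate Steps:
Function('n')(l, M) = Mul(2, l)
Function('d')(h, R) = Pow(Add(-29, Mul(2, h)), Rational(1, 2)) (Function('d')(h, R) = Pow(Add(Mul(2, h), -29), Rational(1, 2)) = Pow(Add(-29, Mul(2, h)), Rational(1, 2)))
Add(Function('d')(22, -67), -4107) = Add(Pow(Add(-29, Mul(2, 22)), Rational(1, 2)), -4107) = Add(Pow(Add(-29, 44), Rational(1, 2)), -4107) = Add(Pow(15, Rational(1, 2)), -4107) = Add(-4107, Pow(15, Rational(1, 2)))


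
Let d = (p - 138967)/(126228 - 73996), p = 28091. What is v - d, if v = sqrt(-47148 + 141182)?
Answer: 27719/13058 + sqrt(94034) ≈ 308.77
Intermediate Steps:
v = sqrt(94034) ≈ 306.65
d = -27719/13058 (d = (28091 - 138967)/(126228 - 73996) = -110876/52232 = -110876*1/52232 = -27719/13058 ≈ -2.1228)
v - d = sqrt(94034) - 1*(-27719/13058) = sqrt(94034) + 27719/13058 = 27719/13058 + sqrt(94034)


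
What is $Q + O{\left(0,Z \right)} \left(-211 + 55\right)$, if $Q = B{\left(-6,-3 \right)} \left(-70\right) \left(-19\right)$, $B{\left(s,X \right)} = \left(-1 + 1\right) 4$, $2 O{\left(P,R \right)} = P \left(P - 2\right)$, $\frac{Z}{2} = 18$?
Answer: $0$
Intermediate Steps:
$Z = 36$ ($Z = 2 \cdot 18 = 36$)
$O{\left(P,R \right)} = \frac{P \left(-2 + P\right)}{2}$ ($O{\left(P,R \right)} = \frac{P \left(P - 2\right)}{2} = \frac{P \left(-2 + P\right)}{2}$)
$B{\left(s,X \right)} = 0$ ($B{\left(s,X \right)} = 0 \cdot 4 = 0$)
$Q = 0$ ($Q = 0 \left(-70\right) \left(-19\right) = 0 \left(-19\right) = 0$)
$Q + O{\left(0,Z \right)} \left(-211 + 55\right) = 0 + \frac{1}{2} \cdot 0 \left(-2 + 0\right) \left(-211 + 55\right) = 0 + \frac{1}{2} \cdot 0 \left(-2\right) \left(-156\right) = 0 + 0 \left(-156\right) = 0 + 0 = 0$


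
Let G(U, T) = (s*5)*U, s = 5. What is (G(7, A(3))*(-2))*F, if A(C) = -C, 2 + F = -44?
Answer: 16100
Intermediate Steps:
F = -46 (F = -2 - 44 = -46)
G(U, T) = 25*U (G(U, T) = (5*5)*U = 25*U)
(G(7, A(3))*(-2))*F = ((25*7)*(-2))*(-46) = (175*(-2))*(-46) = -350*(-46) = 16100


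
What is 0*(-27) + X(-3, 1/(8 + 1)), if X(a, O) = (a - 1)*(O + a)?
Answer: 104/9 ≈ 11.556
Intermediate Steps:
X(a, O) = (-1 + a)*(O + a)
0*(-27) + X(-3, 1/(8 + 1)) = 0*(-27) + ((-3)² - 1/(8 + 1) - 1*(-3) - 3/(8 + 1)) = 0 + (9 - 1/9 + 3 - 3/9) = 0 + (9 - 1*⅑ + 3 + (⅑)*(-3)) = 0 + (9 - ⅑ + 3 - ⅓) = 0 + 104/9 = 104/9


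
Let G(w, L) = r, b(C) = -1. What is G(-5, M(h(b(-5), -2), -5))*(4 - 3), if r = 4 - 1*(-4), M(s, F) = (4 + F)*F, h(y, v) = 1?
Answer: 8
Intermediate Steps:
M(s, F) = F*(4 + F)
r = 8 (r = 4 + 4 = 8)
G(w, L) = 8
G(-5, M(h(b(-5), -2), -5))*(4 - 3) = 8*(4 - 3) = 8*1 = 8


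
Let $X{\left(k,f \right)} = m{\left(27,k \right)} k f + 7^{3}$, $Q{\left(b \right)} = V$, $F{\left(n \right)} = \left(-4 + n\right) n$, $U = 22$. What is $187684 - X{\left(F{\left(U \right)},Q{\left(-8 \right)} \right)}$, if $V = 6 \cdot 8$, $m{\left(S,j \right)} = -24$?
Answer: $643533$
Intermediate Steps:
$F{\left(n \right)} = n \left(-4 + n\right)$
$V = 48$
$Q{\left(b \right)} = 48$
$X{\left(k,f \right)} = 343 - 24 f k$ ($X{\left(k,f \right)} = - 24 k f + 7^{3} = - 24 f k + 343 = 343 - 24 f k$)
$187684 - X{\left(F{\left(U \right)},Q{\left(-8 \right)} \right)} = 187684 - \left(343 - 1152 \cdot 22 \left(-4 + 22\right)\right) = 187684 - \left(343 - 1152 \cdot 22 \cdot 18\right) = 187684 - \left(343 - 1152 \cdot 396\right) = 187684 - \left(343 - 456192\right) = 187684 - -455849 = 187684 + 455849 = 643533$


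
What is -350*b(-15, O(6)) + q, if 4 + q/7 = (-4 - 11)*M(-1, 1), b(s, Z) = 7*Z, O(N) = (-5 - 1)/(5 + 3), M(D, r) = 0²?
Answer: 3619/2 ≈ 1809.5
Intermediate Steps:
M(D, r) = 0
O(N) = -¾ (O(N) = -6/8 = -6*⅛ = -¾)
q = -28 (q = -28 + 7*((-4 - 11)*0) = -28 + 7*(-15*0) = -28 + 7*0 = -28 + 0 = -28)
-350*b(-15, O(6)) + q = -2450*(-3)/4 - 28 = -350*(-21/4) - 28 = 3675/2 - 28 = 3619/2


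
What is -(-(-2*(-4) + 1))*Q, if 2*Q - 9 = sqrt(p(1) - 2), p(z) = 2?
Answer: 81/2 ≈ 40.500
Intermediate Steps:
Q = 9/2 (Q = 9/2 + sqrt(2 - 2)/2 = 9/2 + sqrt(0)/2 = 9/2 + (1/2)*0 = 9/2 + 0 = 9/2 ≈ 4.5000)
-(-(-2*(-4) + 1))*Q = -(-(-2*(-4) + 1))*9/2 = -(-(8 + 1))*9/2 = -(-1*9)*9/2 = -(-9)*9/2 = -1*(-81/2) = 81/2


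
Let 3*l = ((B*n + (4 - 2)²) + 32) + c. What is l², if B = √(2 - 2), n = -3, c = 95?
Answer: 17161/9 ≈ 1906.8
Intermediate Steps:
B = 0 (B = √0 = 0)
l = 131/3 (l = (((0*(-3) + (4 - 2)²) + 32) + 95)/3 = (((0 + 2²) + 32) + 95)/3 = (((0 + 4) + 32) + 95)/3 = ((4 + 32) + 95)/3 = (36 + 95)/3 = (⅓)*131 = 131/3 ≈ 43.667)
l² = (131/3)² = 17161/9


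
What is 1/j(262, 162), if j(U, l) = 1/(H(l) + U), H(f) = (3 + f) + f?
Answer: 589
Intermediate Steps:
H(f) = 3 + 2*f
j(U, l) = 1/(3 + U + 2*l) (j(U, l) = 1/((3 + 2*l) + U) = 1/(3 + U + 2*l))
1/j(262, 162) = 1/(1/(3 + 262 + 2*162)) = 1/(1/(3 + 262 + 324)) = 1/(1/589) = 589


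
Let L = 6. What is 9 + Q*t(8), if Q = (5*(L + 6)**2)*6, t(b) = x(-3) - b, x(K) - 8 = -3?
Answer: -12951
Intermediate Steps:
x(K) = 5 (x(K) = 8 - 3 = 5)
t(b) = 5 - b
Q = 4320 (Q = (5*(6 + 6)**2)*6 = (5*12**2)*6 = (5*144)*6 = 720*6 = 4320)
9 + Q*t(8) = 9 + 4320*(5 - 1*8) = 9 + 4320*(5 - 8) = 9 + 4320*(-3) = 9 - 12960 = -12951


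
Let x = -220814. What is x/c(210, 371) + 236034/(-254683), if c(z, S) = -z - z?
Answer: 28069218841/53483430 ≈ 524.82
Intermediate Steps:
c(z, S) = -2*z
x/c(210, 371) + 236034/(-254683) = -220814/((-2*210)) + 236034/(-254683) = -220814/(-420) + 236034*(-1/254683) = -220814*(-1/420) - 236034/254683 = 110407/210 - 236034/254683 = 28069218841/53483430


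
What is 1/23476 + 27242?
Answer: 639533193/23476 ≈ 27242.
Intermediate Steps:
1/23476 + 27242 = 639533193/23476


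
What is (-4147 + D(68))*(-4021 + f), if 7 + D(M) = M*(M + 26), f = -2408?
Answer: -14388102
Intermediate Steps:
D(M) = -7 + M*(26 + M) (D(M) = -7 + M*(M + 26) = -7 + M*(26 + M))
(-4147 + D(68))*(-4021 + f) = (-4147 + (-7 + 68² + 26*68))*(-4021 - 2408) = (-4147 + (-7 + 4624 + 1768))*(-6429) = (-4147 + 6385)*(-6429) = 2238*(-6429) = -14388102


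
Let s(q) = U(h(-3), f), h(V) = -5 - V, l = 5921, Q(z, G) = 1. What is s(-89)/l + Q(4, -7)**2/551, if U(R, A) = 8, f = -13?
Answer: 10329/3262471 ≈ 0.0031660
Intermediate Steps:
s(q) = 8
s(-89)/l + Q(4, -7)**2/551 = 8/5921 + 1**2/551 = 8*(1/5921) + 1*(1/551) = 8/5921 + 1/551 = 10329/3262471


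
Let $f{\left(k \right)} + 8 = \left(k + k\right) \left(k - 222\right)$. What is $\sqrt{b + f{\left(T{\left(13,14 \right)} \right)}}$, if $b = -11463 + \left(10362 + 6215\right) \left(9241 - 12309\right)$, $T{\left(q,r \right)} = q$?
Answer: $i \sqrt{50875141} \approx 7132.7 i$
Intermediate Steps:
$f{\left(k \right)} = -8 + 2 k \left(-222 + k\right)$ ($f{\left(k \right)} = -8 + \left(k + k\right) \left(k - 222\right) = -8 + 2 k \left(-222 + k\right)$)
$b = -50869699$ ($b = -11463 + 16577 \left(-3068\right) = -11463 - 50858236 = -50869699$)
$\sqrt{b + f{\left(T{\left(13,14 \right)} \right)}} = \sqrt{-50869699 - \left(5780 - 338\right)} = \sqrt{-50869699 - 5442} = \sqrt{-50875141} = i \sqrt{50875141}$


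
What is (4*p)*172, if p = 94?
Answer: 64672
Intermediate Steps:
(4*p)*172 = (4*94)*172 = 376*172 = 64672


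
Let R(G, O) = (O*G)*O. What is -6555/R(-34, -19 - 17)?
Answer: 2185/14688 ≈ 0.14876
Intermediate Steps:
R(G, O) = G*O**2 (R(G, O) = (G*O)*O = G*O**2)
-6555/R(-34, -19 - 17) = -6555*(-1/(34*(-19 - 17)**2)) = -6555/((-34*(-36)**2)) = -6555/((-34*1296)) = -6555/(-44064) = -6555*(-1/44064) = 2185/14688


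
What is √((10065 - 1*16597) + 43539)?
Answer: √37007 ≈ 192.37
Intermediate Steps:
√((10065 - 1*16597) + 43539) = √((10065 - 16597) + 43539) = √(-6532 + 43539) = √37007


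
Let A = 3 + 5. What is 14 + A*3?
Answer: 38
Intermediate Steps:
A = 8
14 + A*3 = 14 + 8*3 = 14 + 24 = 38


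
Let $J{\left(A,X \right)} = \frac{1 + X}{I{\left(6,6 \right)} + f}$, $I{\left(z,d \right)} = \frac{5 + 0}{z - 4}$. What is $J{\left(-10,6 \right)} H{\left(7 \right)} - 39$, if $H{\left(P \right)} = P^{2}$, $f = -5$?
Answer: $- \frac{881}{5} \approx -176.2$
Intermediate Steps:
$I{\left(z,d \right)} = \frac{5}{-4 + z}$
$J{\left(A,X \right)} = - \frac{2}{5} - \frac{2 X}{5}$ ($J{\left(A,X \right)} = \frac{1 + X}{\frac{5}{-4 + 6} - 5} = \frac{1 + X}{\frac{5}{2} - 5} = \frac{1 + X}{- \frac{5}{2}} = \left(1 + X\right) \left(- \frac{2}{5}\right) = - \frac{2}{5} - \frac{2 X}{5}$)
$J{\left(-10,6 \right)} H{\left(7 \right)} - 39 = \left(- \frac{2}{5} - \frac{12}{5}\right) 7^{2} - 39 = \left(- \frac{2}{5} - \frac{12}{5}\right) 49 - 39 = \left(- \frac{14}{5}\right) 49 - 39 = - \frac{686}{5} - 39 = - \frac{881}{5}$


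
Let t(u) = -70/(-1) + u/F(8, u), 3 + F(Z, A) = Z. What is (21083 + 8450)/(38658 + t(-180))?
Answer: 29533/38692 ≈ 0.76328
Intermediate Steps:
F(Z, A) = -3 + Z
t(u) = 70 + u/5 (t(u) = -70/(-1) + u/(-3 + 8) = -70*(-1) + u/5 = 70 + u*(⅕) = 70 + u/5)
(21083 + 8450)/(38658 + t(-180)) = (21083 + 8450)/(38658 + (70 + (⅕)*(-180))) = 29533/(38658 + (70 - 36)) = 29533/(38658 + 34) = 29533/38692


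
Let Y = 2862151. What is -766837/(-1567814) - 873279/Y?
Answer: 825664244281/4487320407914 ≈ 0.18400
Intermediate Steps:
-766837/(-1567814) - 873279/Y = -766837/(-1567814) - 873279/2862151 = -766837*(-1/1567814) - 873279*1/2862151 = 766837/1567814 - 873279/2862151 = 825664244281/4487320407914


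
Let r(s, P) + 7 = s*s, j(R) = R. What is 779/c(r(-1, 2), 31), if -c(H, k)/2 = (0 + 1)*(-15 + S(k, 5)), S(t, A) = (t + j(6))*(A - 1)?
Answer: -41/14 ≈ -2.9286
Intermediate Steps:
r(s, P) = -7 + s² (r(s, P) = -7 + s*s = -7 + s²)
S(t, A) = (-1 + A)*(6 + t) (S(t, A) = (t + 6)*(A - 1) = (6 + t)*(-1 + A) = (-1 + A)*(6 + t))
c(H, k) = -18 - 8*k (c(H, k) = -2*(0 + 1)*(-15 + (-6 - k + 6*5 + 5*k)) = -2*(-15 + (-6 - k + 30 + 5*k)) = -2*(-15 + (24 + 4*k)) = -2*(9 + 4*k) = -18 - 8*k)
779/c(r(-1, 2), 31) = 779/(-18 - 8*31) = 779/(-18 - 248) = 779/(-266) = 779*(-1/266) = -41/14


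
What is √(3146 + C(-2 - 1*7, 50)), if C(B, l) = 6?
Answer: 4*√197 ≈ 56.143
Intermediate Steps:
√(3146 + C(-2 - 1*7, 50)) = √(3146 + 6) = √3152 = 4*√197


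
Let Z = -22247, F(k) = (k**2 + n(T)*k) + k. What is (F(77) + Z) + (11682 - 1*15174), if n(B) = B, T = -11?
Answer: -20580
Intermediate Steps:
F(k) = k**2 - 10*k (F(k) = (k**2 - 11*k) + k = k**2 - 10*k)
(F(77) + Z) + (11682 - 1*15174) = (77*(-10 + 77) - 22247) + (11682 - 1*15174) = (77*67 - 22247) + (11682 - 15174) = (5159 - 22247) - 3492 = -17088 - 3492 = -20580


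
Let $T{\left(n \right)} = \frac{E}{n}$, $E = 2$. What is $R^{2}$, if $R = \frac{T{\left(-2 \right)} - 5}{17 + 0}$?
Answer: $\frac{36}{289} \approx 0.12457$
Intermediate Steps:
$T{\left(n \right)} = \frac{2}{n}$
$R = - \frac{6}{17}$ ($R = \frac{\frac{2}{-2} - 5}{17 + 0} = \frac{2 \left(- \frac{1}{2}\right) - 5}{17} = \frac{-1 - 5}{17} = \frac{1}{17} \left(-6\right) = - \frac{6}{17} \approx -0.35294$)
$R^{2} = \left(- \frac{6}{17}\right)^{2} = \frac{36}{289}$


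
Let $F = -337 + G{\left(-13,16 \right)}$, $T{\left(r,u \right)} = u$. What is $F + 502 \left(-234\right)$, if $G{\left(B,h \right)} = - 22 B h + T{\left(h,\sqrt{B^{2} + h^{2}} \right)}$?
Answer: $-113229 + 5 \sqrt{17} \approx -1.1321 \cdot 10^{5}$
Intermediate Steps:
$G{\left(B,h \right)} = \sqrt{B^{2} + h^{2}} - 22 B h$ ($G{\left(B,h \right)} = - 22 B h + \sqrt{B^{2} + h^{2}} = \sqrt{B^{2} + h^{2}} - 22 B h$)
$F = 4239 + 5 \sqrt{17}$ ($F = -337 + \left(\sqrt{\left(-13\right)^{2} + 16^{2}} - \left(-286\right) 16\right) = -337 + \left(\sqrt{169 + 256} + 4576\right) = -337 + \left(\sqrt{425} + 4576\right) = -337 + \left(5 \sqrt{17} + 4576\right) = -337 + \left(4576 + 5 \sqrt{17}\right) = 4239 + 5 \sqrt{17} \approx 4259.6$)
$F + 502 \left(-234\right) = \left(4239 + 5 \sqrt{17}\right) + 502 \left(-234\right) = \left(4239 + 5 \sqrt{17}\right) - 117468 = -113229 + 5 \sqrt{17}$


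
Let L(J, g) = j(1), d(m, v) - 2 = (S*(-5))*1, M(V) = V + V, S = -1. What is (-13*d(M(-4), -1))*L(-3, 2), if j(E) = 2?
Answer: -182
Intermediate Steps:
M(V) = 2*V
d(m, v) = 7 (d(m, v) = 2 - 1*(-5)*1 = 2 + 5*1 = 2 + 5 = 7)
L(J, g) = 2
(-13*d(M(-4), -1))*L(-3, 2) = -13*7*2 = -91*2 = -182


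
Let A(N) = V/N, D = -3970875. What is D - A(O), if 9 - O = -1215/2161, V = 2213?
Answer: -82058943293/20664 ≈ -3.9711e+6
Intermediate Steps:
O = 20664/2161 (O = 9 - (-1215)/2161 = 9 - 1*(-1215/2161) = 9 + 1215/2161 = 20664/2161 ≈ 9.5622)
A(N) = 2213/N
D - A(O) = -3970875 - 2213/20664/2161 = -3970875 - 2213*2161/20664 = -3970875 - 1*4782293/20664 = -3970875 - 4782293/20664 = -82058943293/20664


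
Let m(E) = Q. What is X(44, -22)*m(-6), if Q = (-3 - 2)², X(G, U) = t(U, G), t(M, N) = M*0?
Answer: 0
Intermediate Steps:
t(M, N) = 0
X(G, U) = 0
Q = 25 (Q = (-5)² = 25)
m(E) = 25
X(44, -22)*m(-6) = 0*25 = 0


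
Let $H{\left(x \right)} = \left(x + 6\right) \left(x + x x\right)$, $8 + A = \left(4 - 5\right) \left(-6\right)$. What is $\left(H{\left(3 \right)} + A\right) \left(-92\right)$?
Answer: $-9752$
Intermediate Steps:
$A = -2$ ($A = -8 + \left(4 - 5\right) \left(-6\right) = -8 - -6 = -8 + 6 = -2$)
$H{\left(x \right)} = \left(6 + x\right) \left(x + x^{2}\right)$
$\left(H{\left(3 \right)} + A\right) \left(-92\right) = \left(3 \left(6 + 3^{2} + 7 \cdot 3\right) - 2\right) \left(-92\right) = \left(3 \left(6 + 9 + 21\right) - 2\right) \left(-92\right) = \left(3 \cdot 36 - 2\right) \left(-92\right) = \left(108 - 2\right) \left(-92\right) = 106 \left(-92\right) = -9752$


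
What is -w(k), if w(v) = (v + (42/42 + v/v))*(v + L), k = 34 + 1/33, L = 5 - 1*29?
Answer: -393559/1089 ≈ -361.40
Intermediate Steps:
L = -24 (L = 5 - 29 = -24)
k = 1123/33 (k = 34 + 1/33 = 1123/33 ≈ 34.030)
w(v) = (-24 + v)*(2 + v) (w(v) = (v + (42/42 + v/v))*(v - 24) = (v + (42*(1/42) + 1))*(-24 + v) = (v + (1 + 1))*(-24 + v) = (v + 2)*(-24 + v) = (2 + v)*(-24 + v) = (-24 + v)*(2 + v))
-w(k) = -(-48 + (1123/33)² - 22*1123/33) = -(-48 + 1261129/1089 - 2246/3) = -1*393559/1089 = -393559/1089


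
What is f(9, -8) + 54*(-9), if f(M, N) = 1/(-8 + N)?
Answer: -7777/16 ≈ -486.06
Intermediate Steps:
f(9, -8) + 54*(-9) = 1/(-8 - 8) + 54*(-9) = 1/(-16) - 486 = -1/16 - 486 = -7777/16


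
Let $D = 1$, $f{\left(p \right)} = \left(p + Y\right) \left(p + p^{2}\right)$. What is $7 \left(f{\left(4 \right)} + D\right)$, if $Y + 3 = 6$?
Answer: $987$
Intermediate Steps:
$Y = 3$ ($Y = -3 + 6 = 3$)
$f{\left(p \right)} = \left(3 + p\right) \left(p + p^{2}\right)$ ($f{\left(p \right)} = \left(p + 3\right) \left(p + p^{2}\right) = \left(3 + p\right) \left(p + p^{2}\right)$)
$7 \left(f{\left(4 \right)} + D\right) = 7 \left(4 \left(3 + 4^{2} + 4 \cdot 4\right) + 1\right) = 7 \left(4 \left(3 + 16 + 16\right) + 1\right) = 7 \left(4 \cdot 35 + 1\right) = 7 \left(140 + 1\right) = 7 \cdot 141 = 987$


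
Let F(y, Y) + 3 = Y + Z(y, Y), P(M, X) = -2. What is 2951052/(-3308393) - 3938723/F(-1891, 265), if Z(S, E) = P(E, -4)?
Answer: -13031610875659/860182180 ≈ -15150.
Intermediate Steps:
Z(S, E) = -2
F(y, Y) = -5 + Y (F(y, Y) = -3 + (Y - 2) = -3 + (-2 + Y) = -5 + Y)
2951052/(-3308393) - 3938723/F(-1891, 265) = 2951052/(-3308393) - 3938723/(-5 + 265) = 2951052*(-1/3308393) - 3938723/260 = -2951052/3308393 - 3938723*1/260 = -2951052/3308393 - 3938723/260 = -13031610875659/860182180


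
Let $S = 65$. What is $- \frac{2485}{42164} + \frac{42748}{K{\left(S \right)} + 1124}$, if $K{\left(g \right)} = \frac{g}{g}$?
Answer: $\frac{1799631047}{47434500} \approx 37.939$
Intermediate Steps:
$K{\left(g \right)} = 1$
$- \frac{2485}{42164} + \frac{42748}{K{\left(S \right)} + 1124} = - \frac{2485}{42164} + \frac{42748}{1 + 1124} = \left(-2485\right) \frac{1}{42164} + \frac{42748}{1125} = - \frac{2485}{42164} + 42748 \cdot \frac{1}{1125} = - \frac{2485}{42164} + \frac{42748}{1125} = \frac{1799631047}{47434500}$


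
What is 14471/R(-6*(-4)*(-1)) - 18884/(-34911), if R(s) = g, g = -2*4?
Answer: -505046009/279288 ≈ -1808.3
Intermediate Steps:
g = -8
R(s) = -8
14471/R(-6*(-4)*(-1)) - 18884/(-34911) = 14471/(-8) - 18884/(-34911) = 14471*(-⅛) - 18884*(-1/34911) = -14471/8 + 18884/34911 = -505046009/279288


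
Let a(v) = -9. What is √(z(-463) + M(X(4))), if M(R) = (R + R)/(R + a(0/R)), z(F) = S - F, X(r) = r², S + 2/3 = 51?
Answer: 2*√57099/21 ≈ 22.758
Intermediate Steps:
S = 151/3 (S = -⅔ + 51 = 151/3 ≈ 50.333)
z(F) = 151/3 - F
M(R) = 2*R/(-9 + R) (M(R) = (R + R)/(R - 9) = (2*R)/(-9 + R) = 2*R/(-9 + R))
√(z(-463) + M(X(4))) = √((151/3 - 1*(-463)) + 2*4²/(-9 + 4²)) = √((151/3 + 463) + 2*16/(-9 + 16)) = √(1540/3 + 2*16/7) = √(1540/3 + 2*16*(⅐)) = √(1540/3 + 32/7) = √(10876/21) = 2*√57099/21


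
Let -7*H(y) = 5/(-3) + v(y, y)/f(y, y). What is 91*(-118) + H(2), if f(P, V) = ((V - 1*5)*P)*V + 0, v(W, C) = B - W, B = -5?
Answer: -901979/84 ≈ -10738.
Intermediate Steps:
v(W, C) = -5 - W
f(P, V) = P*V*(-5 + V) (f(P, V) = ((V - 5)*P)*V + 0 = ((-5 + V)*P)*V + 0 = (P*(-5 + V))*V + 0 = P*V*(-5 + V) + 0 = P*V*(-5 + V))
H(y) = 5/21 - (-5 - y)/(7*y²*(-5 + y)) (H(y) = -(5/(-3) + (-5 - y)/((y*y*(-5 + y))))/7 = -(5*(-⅓) + (-5 - y)/((y²*(-5 + y))))/7 = -(-5/3 + (-5 - y)*(1/(y²*(-5 + y))))/7 = -(-5/3 + (-5 - y)/(y²*(-5 + y)))/7 = 5/21 - (-5 - y)/(7*y²*(-5 + y)))
91*(-118) + H(2) = 91*(-118) + (1/21)*(15 + 3*2 + 5*2²*(-5 + 2))/(2²*(-5 + 2)) = -10738 + (1/21)*(¼)*(15 + 6 + 5*4*(-3))/(-3) = -10738 + (1/21)*(¼)*(-⅓)*(15 + 6 - 60) = -10738 + (1/21)*(¼)*(-⅓)*(-39) = -10738 + 13/84 = -901979/84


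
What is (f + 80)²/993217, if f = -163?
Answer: 6889/993217 ≈ 0.0069360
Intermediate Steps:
(f + 80)²/993217 = (-163 + 80)²/993217 = (-83)²*(1/993217) = 6889*(1/993217) = 6889/993217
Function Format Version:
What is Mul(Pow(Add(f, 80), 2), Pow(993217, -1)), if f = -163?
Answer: Rational(6889, 993217) ≈ 0.0069360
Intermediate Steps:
Mul(Pow(Add(f, 80), 2), Pow(993217, -1)) = Mul(Pow(Add(-163, 80), 2), Pow(993217, -1)) = Mul(Pow(-83, 2), Rational(1, 993217)) = Mul(6889, Rational(1, 993217)) = Rational(6889, 993217)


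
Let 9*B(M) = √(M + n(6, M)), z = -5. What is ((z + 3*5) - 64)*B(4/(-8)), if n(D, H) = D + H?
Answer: -6*√5 ≈ -13.416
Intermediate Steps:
B(M) = √(6 + 2*M)/9 (B(M) = √(M + (6 + M))/9 = √(6 + 2*M)/9)
((z + 3*5) - 64)*B(4/(-8)) = ((-5 + 3*5) - 64)*(√(6 + 2*(4/(-8)))/9) = ((-5 + 15) - 64)*(√(6 + 2*(4*(-⅛)))/9) = (10 - 64)*(√(6 + 2*(-½))/9) = -6*√(6 - 1) = -6*√5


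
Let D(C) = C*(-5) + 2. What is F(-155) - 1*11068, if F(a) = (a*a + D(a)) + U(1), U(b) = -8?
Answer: 13726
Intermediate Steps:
D(C) = 2 - 5*C (D(C) = -5*C + 2 = 2 - 5*C)
F(a) = -6 + a² - 5*a (F(a) = (a*a + (2 - 5*a)) - 8 = (a² + (2 - 5*a)) - 8 = (2 + a² - 5*a) - 8 = -6 + a² - 5*a)
F(-155) - 1*11068 = (-6 + (-155)² - 5*(-155)) - 1*11068 = (-6 + 24025 + 775) - 11068 = 24794 - 11068 = 13726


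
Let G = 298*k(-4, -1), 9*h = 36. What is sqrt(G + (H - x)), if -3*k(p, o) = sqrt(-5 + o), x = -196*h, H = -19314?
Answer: sqrt(-166770 - 894*I*sqrt(6))/3 ≈ 0.8937 - 136.13*I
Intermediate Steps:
h = 4 (h = (1/9)*36 = 4)
x = -784 (x = -196*4 = -784)
k(p, o) = -sqrt(-5 + o)/3
G = -298*I*sqrt(6)/3 (G = 298*(-sqrt(-5 - 1)/3) = 298*(-I*sqrt(6)/3) = -298*I*sqrt(6)/3 ≈ -243.32*I)
sqrt(G + (H - x)) = sqrt(-298*I*sqrt(6)/3 + (-19314 - 1*(-784))) = sqrt(-298*I*sqrt(6)/3 + (-19314 + 784)) = sqrt(-298*I*sqrt(6)/3 - 18530) = sqrt(-18530 - 298*I*sqrt(6)/3)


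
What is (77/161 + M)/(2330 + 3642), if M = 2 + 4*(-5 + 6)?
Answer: 149/137356 ≈ 0.0010848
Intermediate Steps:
M = 6 (M = 2 + 4*1 = 2 + 4 = 6)
(77/161 + M)/(2330 + 3642) = (77/161 + 6)/(2330 + 3642) = (77*(1/161) + 6)/5972 = (11/23 + 6)*(1/5972) = (149/23)*(1/5972) = 149/137356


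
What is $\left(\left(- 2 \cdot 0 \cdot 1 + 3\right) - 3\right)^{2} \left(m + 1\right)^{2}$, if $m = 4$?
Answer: $0$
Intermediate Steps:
$\left(\left(- 2 \cdot 0 \cdot 1 + 3\right) - 3\right)^{2} \left(m + 1\right)^{2} = \left(\left(- 2 \cdot 0 \cdot 1 + 3\right) - 3\right)^{2} \left(4 + 1\right)^{2} = \left(\left(\left(-2\right) 0 + 3\right) - 3\right)^{2} \cdot 5^{2} = \left(\left(0 + 3\right) - 3\right)^{2} \cdot 25 = \left(3 - 3\right)^{2} \cdot 25 = 0^{2} \cdot 25 = 0 \cdot 25 = 0$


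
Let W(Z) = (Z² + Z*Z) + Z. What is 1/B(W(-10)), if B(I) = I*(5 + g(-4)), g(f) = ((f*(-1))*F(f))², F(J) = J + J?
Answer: 1/195510 ≈ 5.1148e-6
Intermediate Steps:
F(J) = 2*J
W(Z) = Z + 2*Z² (W(Z) = (Z² + Z²) + Z = 2*Z² + Z = Z + 2*Z²)
g(f) = 4*f⁴ (g(f) = ((f*(-1))*(2*f))² = ((-f)*(2*f))² = (-2*f²)² = 4*f⁴)
B(I) = 1029*I (B(I) = I*(5 + 4*(-4)⁴) = I*(5 + 4*256) = I*(5 + 1024) = I*1029 = 1029*I)
1/B(W(-10)) = 1/(1029*(-10*(1 + 2*(-10)))) = 1/(1029*(-10*(1 - 20))) = 1/(1029*(-10*(-19))) = 1/(1029*190) = 1/195510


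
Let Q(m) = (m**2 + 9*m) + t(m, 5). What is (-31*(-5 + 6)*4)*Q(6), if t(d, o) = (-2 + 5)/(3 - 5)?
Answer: -10974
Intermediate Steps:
t(d, o) = -3/2 (t(d, o) = 3/(-2) = 3*(-1/2) = -3/2)
Q(m) = -3/2 + m**2 + 9*m (Q(m) = (m**2 + 9*m) - 3/2 = -3/2 + m**2 + 9*m)
(-31*(-5 + 6)*4)*Q(6) = (-31*(-5 + 6)*4)*(-3/2 + 6**2 + 9*6) = (-31*4)*(-3/2 + 36 + 54) = -31*4*(177/2) = -124*177/2 = -10974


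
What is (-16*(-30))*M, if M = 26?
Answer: 12480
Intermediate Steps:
(-16*(-30))*M = -16*(-30)*26 = 480*26 = 12480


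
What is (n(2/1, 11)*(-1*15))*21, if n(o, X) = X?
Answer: -3465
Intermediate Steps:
(n(2/1, 11)*(-1*15))*21 = (11*(-1*15))*21 = (11*(-15))*21 = -165*21 = -3465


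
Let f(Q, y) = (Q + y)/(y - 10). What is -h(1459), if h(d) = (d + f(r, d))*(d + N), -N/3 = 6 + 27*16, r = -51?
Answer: -306747355/1449 ≈ -2.1170e+5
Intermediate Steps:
f(Q, y) = (Q + y)/(-10 + y)
N = -1314 (N = -3*(6 + 27*16) = -3*(6 + 432) = -3*438 = -1314)
h(d) = (-1314 + d)*(d + (-51 + d)/(-10 + d)) (h(d) = (d + (-51 + d)/(-10 + d))*(d - 1314) = (d + (-51 + d)/(-10 + d))*(-1314 + d) = (-1314 + d)*(d + (-51 + d)/(-10 + d)))
-h(1459) = -(67014 + 1459³ - 1323*1459² + 11775*1459)/(-10 + 1459) = -(67014 + 3105745579 - 1323*2128681 + 17179725)/1449 = -(67014 + 3105745579 - 2816244963 + 17179725)/1449 = -306747355/1449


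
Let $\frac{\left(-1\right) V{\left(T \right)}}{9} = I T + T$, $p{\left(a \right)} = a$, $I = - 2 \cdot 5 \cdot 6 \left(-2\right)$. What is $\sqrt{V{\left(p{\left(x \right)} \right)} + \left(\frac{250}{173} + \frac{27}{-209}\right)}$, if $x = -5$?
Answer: $\frac{2 \sqrt{1780031201927}}{36157} \approx 73.799$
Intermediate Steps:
$I = 120$ ($I = \left(-2\right) 30 \left(-2\right) = \left(-60\right) \left(-2\right) = 120$)
$V{\left(T \right)} = - 1089 T$ ($V{\left(T \right)} = - 9 \left(120 T + T\right) = - 9 \cdot 121 T = - 1089 T$)
$\sqrt{V{\left(p{\left(x \right)} \right)} + \left(\frac{250}{173} + \frac{27}{-209}\right)} = \sqrt{\left(-1089\right) \left(-5\right) + \left(\frac{250}{173} + \frac{27}{-209}\right)} = \sqrt{5445 + \left(250 \cdot \frac{1}{173} + 27 \left(- \frac{1}{209}\right)\right)} = \sqrt{5445 + \left(\frac{250}{173} - \frac{27}{209}\right)} = \sqrt{5445 + \frac{47579}{36157}} = \sqrt{\frac{196922444}{36157}} = \frac{2 \sqrt{1780031201927}}{36157}$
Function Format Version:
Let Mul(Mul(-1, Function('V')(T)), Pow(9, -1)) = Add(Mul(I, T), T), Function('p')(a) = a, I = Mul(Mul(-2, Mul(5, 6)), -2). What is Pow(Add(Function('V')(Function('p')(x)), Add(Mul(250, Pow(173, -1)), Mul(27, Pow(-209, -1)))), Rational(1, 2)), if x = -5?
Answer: Mul(Rational(2, 36157), Pow(1780031201927, Rational(1, 2))) ≈ 73.799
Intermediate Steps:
I = 120 (I = Mul(Mul(-2, 30), -2) = Mul(-60, -2) = 120)
Function('V')(T) = Mul(-1089, T) (Function('V')(T) = Mul(-9, Add(Mul(120, T), T)) = Mul(-9, Mul(121, T)) = Mul(-1089, T))
Pow(Add(Function('V')(Function('p')(x)), Add(Mul(250, Pow(173, -1)), Mul(27, Pow(-209, -1)))), Rational(1, 2)) = Pow(Add(Mul(-1089, -5), Add(Mul(250, Pow(173, -1)), Mul(27, Pow(-209, -1)))), Rational(1, 2)) = Pow(Add(5445, Add(Mul(250, Rational(1, 173)), Mul(27, Rational(-1, 209)))), Rational(1, 2)) = Pow(Add(5445, Add(Rational(250, 173), Rational(-27, 209))), Rational(1, 2)) = Pow(Add(5445, Rational(47579, 36157)), Rational(1, 2)) = Pow(Rational(196922444, 36157), Rational(1, 2)) = Mul(Rational(2, 36157), Pow(1780031201927, Rational(1, 2)))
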